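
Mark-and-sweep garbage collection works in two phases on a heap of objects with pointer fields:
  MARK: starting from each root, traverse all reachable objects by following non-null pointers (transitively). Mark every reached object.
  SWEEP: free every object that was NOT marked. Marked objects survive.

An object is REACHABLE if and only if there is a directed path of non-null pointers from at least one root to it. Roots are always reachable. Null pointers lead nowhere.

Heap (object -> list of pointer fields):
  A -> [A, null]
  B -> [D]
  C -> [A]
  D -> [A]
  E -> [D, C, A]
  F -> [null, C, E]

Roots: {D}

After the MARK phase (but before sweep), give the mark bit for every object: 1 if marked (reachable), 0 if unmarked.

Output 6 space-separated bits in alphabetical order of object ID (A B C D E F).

Answer: 1 0 0 1 0 0

Derivation:
Roots: D
Mark D: refs=A, marked=D
Mark A: refs=A null, marked=A D
Unmarked (collected): B C E F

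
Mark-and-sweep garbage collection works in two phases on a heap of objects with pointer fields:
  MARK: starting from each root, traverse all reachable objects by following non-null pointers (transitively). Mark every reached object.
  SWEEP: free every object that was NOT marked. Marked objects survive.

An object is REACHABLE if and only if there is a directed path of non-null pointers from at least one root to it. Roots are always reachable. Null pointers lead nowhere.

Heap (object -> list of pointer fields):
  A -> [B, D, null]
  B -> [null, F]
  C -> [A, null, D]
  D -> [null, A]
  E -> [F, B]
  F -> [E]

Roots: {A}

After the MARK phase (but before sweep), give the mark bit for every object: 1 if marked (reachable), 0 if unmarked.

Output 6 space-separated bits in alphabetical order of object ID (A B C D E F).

Roots: A
Mark A: refs=B D null, marked=A
Mark B: refs=null F, marked=A B
Mark D: refs=null A, marked=A B D
Mark F: refs=E, marked=A B D F
Mark E: refs=F B, marked=A B D E F
Unmarked (collected): C

Answer: 1 1 0 1 1 1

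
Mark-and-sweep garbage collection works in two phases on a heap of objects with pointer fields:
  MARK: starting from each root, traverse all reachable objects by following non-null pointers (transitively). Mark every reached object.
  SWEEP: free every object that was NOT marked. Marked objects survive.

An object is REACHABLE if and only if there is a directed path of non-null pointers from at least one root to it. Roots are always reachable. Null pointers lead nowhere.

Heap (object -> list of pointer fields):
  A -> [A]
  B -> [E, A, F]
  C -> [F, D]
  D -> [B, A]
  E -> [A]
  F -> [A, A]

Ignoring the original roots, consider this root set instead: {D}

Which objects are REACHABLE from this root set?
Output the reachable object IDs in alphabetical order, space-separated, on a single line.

Answer: A B D E F

Derivation:
Roots: D
Mark D: refs=B A, marked=D
Mark B: refs=E A F, marked=B D
Mark A: refs=A, marked=A B D
Mark E: refs=A, marked=A B D E
Mark F: refs=A A, marked=A B D E F
Unmarked (collected): C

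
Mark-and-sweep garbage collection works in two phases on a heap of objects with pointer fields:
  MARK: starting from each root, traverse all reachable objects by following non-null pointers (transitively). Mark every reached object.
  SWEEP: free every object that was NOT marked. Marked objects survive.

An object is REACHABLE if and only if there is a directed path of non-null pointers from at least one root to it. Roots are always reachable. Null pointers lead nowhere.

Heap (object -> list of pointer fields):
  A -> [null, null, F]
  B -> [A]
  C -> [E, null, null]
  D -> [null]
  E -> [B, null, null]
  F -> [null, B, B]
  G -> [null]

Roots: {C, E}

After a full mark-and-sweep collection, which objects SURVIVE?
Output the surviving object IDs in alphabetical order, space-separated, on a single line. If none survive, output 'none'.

Answer: A B C E F

Derivation:
Roots: C E
Mark C: refs=E null null, marked=C
Mark E: refs=B null null, marked=C E
Mark B: refs=A, marked=B C E
Mark A: refs=null null F, marked=A B C E
Mark F: refs=null B B, marked=A B C E F
Unmarked (collected): D G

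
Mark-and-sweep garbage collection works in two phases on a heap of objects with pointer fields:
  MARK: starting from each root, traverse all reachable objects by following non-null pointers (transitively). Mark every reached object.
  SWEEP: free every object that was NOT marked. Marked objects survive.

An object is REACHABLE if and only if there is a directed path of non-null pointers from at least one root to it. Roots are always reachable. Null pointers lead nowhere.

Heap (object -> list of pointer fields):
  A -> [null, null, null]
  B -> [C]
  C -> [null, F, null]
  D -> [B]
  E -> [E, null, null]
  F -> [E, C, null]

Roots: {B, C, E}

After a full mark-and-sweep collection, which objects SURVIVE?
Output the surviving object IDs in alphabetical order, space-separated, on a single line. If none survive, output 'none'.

Roots: B C E
Mark B: refs=C, marked=B
Mark C: refs=null F null, marked=B C
Mark E: refs=E null null, marked=B C E
Mark F: refs=E C null, marked=B C E F
Unmarked (collected): A D

Answer: B C E F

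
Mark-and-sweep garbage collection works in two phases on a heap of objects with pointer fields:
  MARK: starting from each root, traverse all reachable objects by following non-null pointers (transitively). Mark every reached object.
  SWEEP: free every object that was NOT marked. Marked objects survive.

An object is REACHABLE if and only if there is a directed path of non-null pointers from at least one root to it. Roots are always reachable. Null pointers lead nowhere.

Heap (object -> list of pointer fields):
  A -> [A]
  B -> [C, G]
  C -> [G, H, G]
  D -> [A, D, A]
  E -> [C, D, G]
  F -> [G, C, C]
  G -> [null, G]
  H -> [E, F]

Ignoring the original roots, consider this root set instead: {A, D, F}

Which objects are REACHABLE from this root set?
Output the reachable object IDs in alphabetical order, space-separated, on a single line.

Answer: A C D E F G H

Derivation:
Roots: A D F
Mark A: refs=A, marked=A
Mark D: refs=A D A, marked=A D
Mark F: refs=G C C, marked=A D F
Mark G: refs=null G, marked=A D F G
Mark C: refs=G H G, marked=A C D F G
Mark H: refs=E F, marked=A C D F G H
Mark E: refs=C D G, marked=A C D E F G H
Unmarked (collected): B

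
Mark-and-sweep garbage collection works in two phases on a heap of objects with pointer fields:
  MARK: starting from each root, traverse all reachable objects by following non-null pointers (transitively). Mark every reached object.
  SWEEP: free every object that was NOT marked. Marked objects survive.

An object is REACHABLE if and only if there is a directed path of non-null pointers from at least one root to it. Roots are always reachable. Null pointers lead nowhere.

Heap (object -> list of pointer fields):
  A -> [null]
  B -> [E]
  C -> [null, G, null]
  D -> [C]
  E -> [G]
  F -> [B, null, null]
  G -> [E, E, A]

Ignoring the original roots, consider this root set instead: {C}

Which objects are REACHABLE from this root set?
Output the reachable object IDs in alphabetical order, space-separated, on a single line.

Answer: A C E G

Derivation:
Roots: C
Mark C: refs=null G null, marked=C
Mark G: refs=E E A, marked=C G
Mark E: refs=G, marked=C E G
Mark A: refs=null, marked=A C E G
Unmarked (collected): B D F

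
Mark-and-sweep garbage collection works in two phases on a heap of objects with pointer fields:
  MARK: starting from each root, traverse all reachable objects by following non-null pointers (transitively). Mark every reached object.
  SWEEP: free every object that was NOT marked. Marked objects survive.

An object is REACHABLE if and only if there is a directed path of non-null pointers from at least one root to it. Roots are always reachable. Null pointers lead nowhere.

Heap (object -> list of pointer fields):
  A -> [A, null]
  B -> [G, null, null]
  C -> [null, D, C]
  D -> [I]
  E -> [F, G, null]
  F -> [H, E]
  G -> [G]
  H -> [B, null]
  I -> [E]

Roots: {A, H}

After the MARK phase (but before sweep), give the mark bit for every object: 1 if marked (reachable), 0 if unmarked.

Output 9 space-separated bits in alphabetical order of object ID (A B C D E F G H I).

Roots: A H
Mark A: refs=A null, marked=A
Mark H: refs=B null, marked=A H
Mark B: refs=G null null, marked=A B H
Mark G: refs=G, marked=A B G H
Unmarked (collected): C D E F I

Answer: 1 1 0 0 0 0 1 1 0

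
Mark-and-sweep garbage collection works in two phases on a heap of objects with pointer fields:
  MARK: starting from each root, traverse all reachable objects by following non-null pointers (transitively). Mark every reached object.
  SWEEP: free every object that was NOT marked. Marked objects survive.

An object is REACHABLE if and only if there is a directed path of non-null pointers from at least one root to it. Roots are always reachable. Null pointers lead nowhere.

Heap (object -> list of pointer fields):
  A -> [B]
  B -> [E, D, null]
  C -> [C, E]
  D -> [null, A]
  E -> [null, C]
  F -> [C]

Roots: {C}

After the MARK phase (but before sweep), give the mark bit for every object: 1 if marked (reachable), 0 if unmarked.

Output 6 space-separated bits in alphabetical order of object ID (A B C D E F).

Answer: 0 0 1 0 1 0

Derivation:
Roots: C
Mark C: refs=C E, marked=C
Mark E: refs=null C, marked=C E
Unmarked (collected): A B D F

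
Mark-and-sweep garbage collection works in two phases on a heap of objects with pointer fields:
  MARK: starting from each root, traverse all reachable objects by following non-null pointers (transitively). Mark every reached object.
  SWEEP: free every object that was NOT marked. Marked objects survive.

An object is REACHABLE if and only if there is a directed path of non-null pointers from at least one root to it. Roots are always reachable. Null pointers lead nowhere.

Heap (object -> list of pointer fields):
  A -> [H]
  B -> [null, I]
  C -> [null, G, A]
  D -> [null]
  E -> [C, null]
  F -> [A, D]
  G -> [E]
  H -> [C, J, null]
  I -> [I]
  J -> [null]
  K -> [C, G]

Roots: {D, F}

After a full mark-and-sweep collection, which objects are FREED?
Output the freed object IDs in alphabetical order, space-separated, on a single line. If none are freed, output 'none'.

Roots: D F
Mark D: refs=null, marked=D
Mark F: refs=A D, marked=D F
Mark A: refs=H, marked=A D F
Mark H: refs=C J null, marked=A D F H
Mark C: refs=null G A, marked=A C D F H
Mark J: refs=null, marked=A C D F H J
Mark G: refs=E, marked=A C D F G H J
Mark E: refs=C null, marked=A C D E F G H J
Unmarked (collected): B I K

Answer: B I K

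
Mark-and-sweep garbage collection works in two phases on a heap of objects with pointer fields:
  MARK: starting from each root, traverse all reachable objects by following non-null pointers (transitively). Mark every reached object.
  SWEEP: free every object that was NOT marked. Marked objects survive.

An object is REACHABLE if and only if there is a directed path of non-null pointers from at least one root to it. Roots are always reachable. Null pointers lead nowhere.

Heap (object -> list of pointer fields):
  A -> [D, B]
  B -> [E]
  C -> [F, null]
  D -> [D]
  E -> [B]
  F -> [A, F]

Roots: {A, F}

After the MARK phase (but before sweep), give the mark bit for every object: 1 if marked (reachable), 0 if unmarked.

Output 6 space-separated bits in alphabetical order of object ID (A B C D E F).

Answer: 1 1 0 1 1 1

Derivation:
Roots: A F
Mark A: refs=D B, marked=A
Mark F: refs=A F, marked=A F
Mark D: refs=D, marked=A D F
Mark B: refs=E, marked=A B D F
Mark E: refs=B, marked=A B D E F
Unmarked (collected): C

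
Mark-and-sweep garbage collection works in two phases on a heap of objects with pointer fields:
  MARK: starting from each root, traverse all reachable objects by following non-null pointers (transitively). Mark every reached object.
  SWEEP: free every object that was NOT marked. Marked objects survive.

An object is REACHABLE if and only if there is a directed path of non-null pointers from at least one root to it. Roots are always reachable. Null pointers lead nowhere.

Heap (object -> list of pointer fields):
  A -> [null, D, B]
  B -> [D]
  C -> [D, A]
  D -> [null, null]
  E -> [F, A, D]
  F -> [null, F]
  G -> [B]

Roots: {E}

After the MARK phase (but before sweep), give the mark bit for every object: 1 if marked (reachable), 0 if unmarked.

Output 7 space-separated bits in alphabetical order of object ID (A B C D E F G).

Roots: E
Mark E: refs=F A D, marked=E
Mark F: refs=null F, marked=E F
Mark A: refs=null D B, marked=A E F
Mark D: refs=null null, marked=A D E F
Mark B: refs=D, marked=A B D E F
Unmarked (collected): C G

Answer: 1 1 0 1 1 1 0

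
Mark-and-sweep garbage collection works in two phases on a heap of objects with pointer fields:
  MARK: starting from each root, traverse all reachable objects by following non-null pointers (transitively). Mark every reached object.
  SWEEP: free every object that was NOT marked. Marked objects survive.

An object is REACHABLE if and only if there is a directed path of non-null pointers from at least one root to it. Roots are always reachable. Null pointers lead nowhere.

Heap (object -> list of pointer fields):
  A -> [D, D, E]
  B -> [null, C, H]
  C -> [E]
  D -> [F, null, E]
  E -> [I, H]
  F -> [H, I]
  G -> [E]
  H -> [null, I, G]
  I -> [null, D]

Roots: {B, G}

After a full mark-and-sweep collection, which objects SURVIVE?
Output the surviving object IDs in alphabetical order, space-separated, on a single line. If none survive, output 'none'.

Answer: B C D E F G H I

Derivation:
Roots: B G
Mark B: refs=null C H, marked=B
Mark G: refs=E, marked=B G
Mark C: refs=E, marked=B C G
Mark H: refs=null I G, marked=B C G H
Mark E: refs=I H, marked=B C E G H
Mark I: refs=null D, marked=B C E G H I
Mark D: refs=F null E, marked=B C D E G H I
Mark F: refs=H I, marked=B C D E F G H I
Unmarked (collected): A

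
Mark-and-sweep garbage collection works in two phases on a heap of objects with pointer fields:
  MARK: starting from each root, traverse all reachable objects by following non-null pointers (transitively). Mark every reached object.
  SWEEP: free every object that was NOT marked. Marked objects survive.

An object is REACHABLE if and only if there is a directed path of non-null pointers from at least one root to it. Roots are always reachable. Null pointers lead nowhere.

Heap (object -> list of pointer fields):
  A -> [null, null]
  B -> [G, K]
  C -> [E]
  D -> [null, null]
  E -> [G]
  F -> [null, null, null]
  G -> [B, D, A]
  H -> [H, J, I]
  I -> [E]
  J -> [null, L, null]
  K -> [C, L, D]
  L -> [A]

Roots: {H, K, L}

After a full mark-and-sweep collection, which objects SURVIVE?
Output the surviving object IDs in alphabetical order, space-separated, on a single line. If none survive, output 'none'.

Roots: H K L
Mark H: refs=H J I, marked=H
Mark K: refs=C L D, marked=H K
Mark L: refs=A, marked=H K L
Mark J: refs=null L null, marked=H J K L
Mark I: refs=E, marked=H I J K L
Mark C: refs=E, marked=C H I J K L
Mark D: refs=null null, marked=C D H I J K L
Mark A: refs=null null, marked=A C D H I J K L
Mark E: refs=G, marked=A C D E H I J K L
Mark G: refs=B D A, marked=A C D E G H I J K L
Mark B: refs=G K, marked=A B C D E G H I J K L
Unmarked (collected): F

Answer: A B C D E G H I J K L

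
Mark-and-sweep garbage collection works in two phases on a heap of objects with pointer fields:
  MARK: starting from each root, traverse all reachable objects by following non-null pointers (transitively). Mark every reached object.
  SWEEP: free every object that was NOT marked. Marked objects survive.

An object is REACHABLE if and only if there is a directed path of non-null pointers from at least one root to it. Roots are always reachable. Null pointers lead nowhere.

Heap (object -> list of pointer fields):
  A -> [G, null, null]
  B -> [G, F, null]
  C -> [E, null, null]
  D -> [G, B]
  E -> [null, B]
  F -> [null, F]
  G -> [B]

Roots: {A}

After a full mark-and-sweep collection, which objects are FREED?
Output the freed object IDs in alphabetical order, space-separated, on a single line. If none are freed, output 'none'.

Roots: A
Mark A: refs=G null null, marked=A
Mark G: refs=B, marked=A G
Mark B: refs=G F null, marked=A B G
Mark F: refs=null F, marked=A B F G
Unmarked (collected): C D E

Answer: C D E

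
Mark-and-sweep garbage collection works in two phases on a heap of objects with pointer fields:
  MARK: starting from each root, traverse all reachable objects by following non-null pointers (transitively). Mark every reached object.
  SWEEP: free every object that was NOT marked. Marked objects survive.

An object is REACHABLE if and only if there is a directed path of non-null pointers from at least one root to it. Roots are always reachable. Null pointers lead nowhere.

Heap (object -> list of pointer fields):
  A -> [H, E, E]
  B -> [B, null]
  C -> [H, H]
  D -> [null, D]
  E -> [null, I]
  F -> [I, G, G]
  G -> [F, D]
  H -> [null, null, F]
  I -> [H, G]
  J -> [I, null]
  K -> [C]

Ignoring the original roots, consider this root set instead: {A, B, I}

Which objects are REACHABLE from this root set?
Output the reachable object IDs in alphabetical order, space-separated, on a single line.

Answer: A B D E F G H I

Derivation:
Roots: A B I
Mark A: refs=H E E, marked=A
Mark B: refs=B null, marked=A B
Mark I: refs=H G, marked=A B I
Mark H: refs=null null F, marked=A B H I
Mark E: refs=null I, marked=A B E H I
Mark G: refs=F D, marked=A B E G H I
Mark F: refs=I G G, marked=A B E F G H I
Mark D: refs=null D, marked=A B D E F G H I
Unmarked (collected): C J K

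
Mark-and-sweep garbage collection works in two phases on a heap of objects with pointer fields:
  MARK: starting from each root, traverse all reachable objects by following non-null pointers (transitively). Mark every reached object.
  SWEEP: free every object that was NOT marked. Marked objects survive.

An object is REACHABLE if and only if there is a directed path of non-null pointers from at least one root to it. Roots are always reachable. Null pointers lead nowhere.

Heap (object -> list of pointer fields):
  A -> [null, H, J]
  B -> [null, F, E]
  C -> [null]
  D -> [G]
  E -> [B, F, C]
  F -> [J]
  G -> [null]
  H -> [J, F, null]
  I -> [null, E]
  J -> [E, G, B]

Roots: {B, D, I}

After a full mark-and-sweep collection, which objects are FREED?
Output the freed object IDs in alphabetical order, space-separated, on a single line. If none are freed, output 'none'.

Answer: A H

Derivation:
Roots: B D I
Mark B: refs=null F E, marked=B
Mark D: refs=G, marked=B D
Mark I: refs=null E, marked=B D I
Mark F: refs=J, marked=B D F I
Mark E: refs=B F C, marked=B D E F I
Mark G: refs=null, marked=B D E F G I
Mark J: refs=E G B, marked=B D E F G I J
Mark C: refs=null, marked=B C D E F G I J
Unmarked (collected): A H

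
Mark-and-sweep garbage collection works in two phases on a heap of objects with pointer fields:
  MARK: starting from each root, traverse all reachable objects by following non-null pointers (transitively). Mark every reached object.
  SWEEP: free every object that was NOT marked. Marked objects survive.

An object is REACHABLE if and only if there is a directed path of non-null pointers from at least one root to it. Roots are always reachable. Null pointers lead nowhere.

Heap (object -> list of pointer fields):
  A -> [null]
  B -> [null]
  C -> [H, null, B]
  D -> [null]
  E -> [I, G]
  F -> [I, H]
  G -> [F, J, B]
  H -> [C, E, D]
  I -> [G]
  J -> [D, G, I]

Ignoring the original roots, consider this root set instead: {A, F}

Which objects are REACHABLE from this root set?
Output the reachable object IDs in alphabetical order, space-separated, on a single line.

Answer: A B C D E F G H I J

Derivation:
Roots: A F
Mark A: refs=null, marked=A
Mark F: refs=I H, marked=A F
Mark I: refs=G, marked=A F I
Mark H: refs=C E D, marked=A F H I
Mark G: refs=F J B, marked=A F G H I
Mark C: refs=H null B, marked=A C F G H I
Mark E: refs=I G, marked=A C E F G H I
Mark D: refs=null, marked=A C D E F G H I
Mark J: refs=D G I, marked=A C D E F G H I J
Mark B: refs=null, marked=A B C D E F G H I J
Unmarked (collected): (none)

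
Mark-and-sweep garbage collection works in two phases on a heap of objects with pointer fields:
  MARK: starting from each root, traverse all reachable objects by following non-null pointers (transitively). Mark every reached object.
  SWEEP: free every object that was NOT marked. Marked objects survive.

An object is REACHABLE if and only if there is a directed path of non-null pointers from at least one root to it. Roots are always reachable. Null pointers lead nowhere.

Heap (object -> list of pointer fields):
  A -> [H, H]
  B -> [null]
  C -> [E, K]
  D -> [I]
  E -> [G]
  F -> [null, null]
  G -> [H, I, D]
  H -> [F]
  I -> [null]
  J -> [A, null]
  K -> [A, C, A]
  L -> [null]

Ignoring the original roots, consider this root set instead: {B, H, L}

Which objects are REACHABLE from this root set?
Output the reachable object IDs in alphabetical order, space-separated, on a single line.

Roots: B H L
Mark B: refs=null, marked=B
Mark H: refs=F, marked=B H
Mark L: refs=null, marked=B H L
Mark F: refs=null null, marked=B F H L
Unmarked (collected): A C D E G I J K

Answer: B F H L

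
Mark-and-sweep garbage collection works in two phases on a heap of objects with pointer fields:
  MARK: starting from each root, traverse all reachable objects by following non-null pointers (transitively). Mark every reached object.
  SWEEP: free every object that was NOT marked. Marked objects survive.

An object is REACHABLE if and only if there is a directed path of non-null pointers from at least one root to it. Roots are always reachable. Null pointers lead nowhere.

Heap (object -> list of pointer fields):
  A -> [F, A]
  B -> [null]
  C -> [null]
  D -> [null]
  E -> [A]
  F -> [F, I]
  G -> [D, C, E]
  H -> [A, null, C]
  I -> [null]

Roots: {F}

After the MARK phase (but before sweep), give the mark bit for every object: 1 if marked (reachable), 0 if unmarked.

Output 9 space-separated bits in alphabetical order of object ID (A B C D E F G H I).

Answer: 0 0 0 0 0 1 0 0 1

Derivation:
Roots: F
Mark F: refs=F I, marked=F
Mark I: refs=null, marked=F I
Unmarked (collected): A B C D E G H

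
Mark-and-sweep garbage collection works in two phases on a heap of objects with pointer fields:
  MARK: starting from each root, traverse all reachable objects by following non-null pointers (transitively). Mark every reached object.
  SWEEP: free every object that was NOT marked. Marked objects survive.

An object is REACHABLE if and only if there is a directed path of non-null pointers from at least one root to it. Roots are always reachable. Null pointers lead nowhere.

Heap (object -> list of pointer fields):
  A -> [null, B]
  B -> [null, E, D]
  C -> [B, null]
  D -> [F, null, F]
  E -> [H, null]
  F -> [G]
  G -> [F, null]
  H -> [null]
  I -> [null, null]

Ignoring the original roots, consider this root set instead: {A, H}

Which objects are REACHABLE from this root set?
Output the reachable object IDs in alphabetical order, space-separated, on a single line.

Roots: A H
Mark A: refs=null B, marked=A
Mark H: refs=null, marked=A H
Mark B: refs=null E D, marked=A B H
Mark E: refs=H null, marked=A B E H
Mark D: refs=F null F, marked=A B D E H
Mark F: refs=G, marked=A B D E F H
Mark G: refs=F null, marked=A B D E F G H
Unmarked (collected): C I

Answer: A B D E F G H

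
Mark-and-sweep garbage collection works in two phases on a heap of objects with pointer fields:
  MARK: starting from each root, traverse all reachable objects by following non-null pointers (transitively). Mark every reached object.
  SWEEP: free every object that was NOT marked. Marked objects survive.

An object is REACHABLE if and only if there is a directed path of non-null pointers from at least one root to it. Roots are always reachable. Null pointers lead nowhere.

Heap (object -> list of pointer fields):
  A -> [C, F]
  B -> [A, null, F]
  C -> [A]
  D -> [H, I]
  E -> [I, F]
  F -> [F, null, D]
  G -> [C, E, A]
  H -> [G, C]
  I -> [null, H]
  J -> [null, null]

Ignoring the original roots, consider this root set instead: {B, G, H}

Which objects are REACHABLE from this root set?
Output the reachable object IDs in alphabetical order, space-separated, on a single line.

Roots: B G H
Mark B: refs=A null F, marked=B
Mark G: refs=C E A, marked=B G
Mark H: refs=G C, marked=B G H
Mark A: refs=C F, marked=A B G H
Mark F: refs=F null D, marked=A B F G H
Mark C: refs=A, marked=A B C F G H
Mark E: refs=I F, marked=A B C E F G H
Mark D: refs=H I, marked=A B C D E F G H
Mark I: refs=null H, marked=A B C D E F G H I
Unmarked (collected): J

Answer: A B C D E F G H I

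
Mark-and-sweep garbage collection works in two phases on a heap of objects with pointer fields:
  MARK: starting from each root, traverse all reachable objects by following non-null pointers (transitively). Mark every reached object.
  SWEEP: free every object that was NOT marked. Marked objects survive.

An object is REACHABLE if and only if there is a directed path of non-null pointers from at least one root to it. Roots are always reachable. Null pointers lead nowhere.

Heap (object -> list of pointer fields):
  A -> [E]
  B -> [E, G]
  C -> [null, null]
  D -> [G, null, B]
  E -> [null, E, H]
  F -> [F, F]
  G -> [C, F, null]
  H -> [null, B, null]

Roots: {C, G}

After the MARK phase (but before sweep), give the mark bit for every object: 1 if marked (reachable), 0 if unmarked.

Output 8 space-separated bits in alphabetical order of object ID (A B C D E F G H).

Roots: C G
Mark C: refs=null null, marked=C
Mark G: refs=C F null, marked=C G
Mark F: refs=F F, marked=C F G
Unmarked (collected): A B D E H

Answer: 0 0 1 0 0 1 1 0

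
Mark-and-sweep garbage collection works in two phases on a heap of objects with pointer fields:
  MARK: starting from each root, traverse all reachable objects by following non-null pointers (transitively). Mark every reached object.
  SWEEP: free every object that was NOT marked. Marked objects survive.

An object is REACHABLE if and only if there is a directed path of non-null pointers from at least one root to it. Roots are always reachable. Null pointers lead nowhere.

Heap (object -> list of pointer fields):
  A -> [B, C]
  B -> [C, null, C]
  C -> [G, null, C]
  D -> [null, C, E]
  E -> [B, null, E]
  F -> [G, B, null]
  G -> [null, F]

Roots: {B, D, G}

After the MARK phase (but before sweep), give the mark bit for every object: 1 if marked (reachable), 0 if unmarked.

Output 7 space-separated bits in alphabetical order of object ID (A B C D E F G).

Roots: B D G
Mark B: refs=C null C, marked=B
Mark D: refs=null C E, marked=B D
Mark G: refs=null F, marked=B D G
Mark C: refs=G null C, marked=B C D G
Mark E: refs=B null E, marked=B C D E G
Mark F: refs=G B null, marked=B C D E F G
Unmarked (collected): A

Answer: 0 1 1 1 1 1 1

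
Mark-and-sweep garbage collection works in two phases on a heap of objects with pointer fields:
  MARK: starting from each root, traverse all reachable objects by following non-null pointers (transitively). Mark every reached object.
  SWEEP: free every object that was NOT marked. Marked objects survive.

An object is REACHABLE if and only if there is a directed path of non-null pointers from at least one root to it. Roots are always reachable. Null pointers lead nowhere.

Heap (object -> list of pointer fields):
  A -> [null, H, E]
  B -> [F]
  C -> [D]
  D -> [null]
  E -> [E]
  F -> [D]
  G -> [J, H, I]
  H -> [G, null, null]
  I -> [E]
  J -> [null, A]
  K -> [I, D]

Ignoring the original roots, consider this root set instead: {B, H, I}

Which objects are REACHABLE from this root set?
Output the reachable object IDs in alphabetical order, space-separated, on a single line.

Answer: A B D E F G H I J

Derivation:
Roots: B H I
Mark B: refs=F, marked=B
Mark H: refs=G null null, marked=B H
Mark I: refs=E, marked=B H I
Mark F: refs=D, marked=B F H I
Mark G: refs=J H I, marked=B F G H I
Mark E: refs=E, marked=B E F G H I
Mark D: refs=null, marked=B D E F G H I
Mark J: refs=null A, marked=B D E F G H I J
Mark A: refs=null H E, marked=A B D E F G H I J
Unmarked (collected): C K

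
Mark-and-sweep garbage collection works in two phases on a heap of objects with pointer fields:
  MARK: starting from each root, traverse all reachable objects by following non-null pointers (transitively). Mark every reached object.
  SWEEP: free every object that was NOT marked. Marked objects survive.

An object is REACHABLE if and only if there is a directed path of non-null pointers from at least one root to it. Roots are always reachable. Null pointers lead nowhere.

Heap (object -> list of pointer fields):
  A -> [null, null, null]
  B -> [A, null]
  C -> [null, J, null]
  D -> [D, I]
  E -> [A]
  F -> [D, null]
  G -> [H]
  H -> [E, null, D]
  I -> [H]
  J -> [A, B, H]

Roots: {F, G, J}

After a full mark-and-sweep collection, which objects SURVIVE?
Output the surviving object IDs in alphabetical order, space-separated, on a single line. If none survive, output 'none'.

Roots: F G J
Mark F: refs=D null, marked=F
Mark G: refs=H, marked=F G
Mark J: refs=A B H, marked=F G J
Mark D: refs=D I, marked=D F G J
Mark H: refs=E null D, marked=D F G H J
Mark A: refs=null null null, marked=A D F G H J
Mark B: refs=A null, marked=A B D F G H J
Mark I: refs=H, marked=A B D F G H I J
Mark E: refs=A, marked=A B D E F G H I J
Unmarked (collected): C

Answer: A B D E F G H I J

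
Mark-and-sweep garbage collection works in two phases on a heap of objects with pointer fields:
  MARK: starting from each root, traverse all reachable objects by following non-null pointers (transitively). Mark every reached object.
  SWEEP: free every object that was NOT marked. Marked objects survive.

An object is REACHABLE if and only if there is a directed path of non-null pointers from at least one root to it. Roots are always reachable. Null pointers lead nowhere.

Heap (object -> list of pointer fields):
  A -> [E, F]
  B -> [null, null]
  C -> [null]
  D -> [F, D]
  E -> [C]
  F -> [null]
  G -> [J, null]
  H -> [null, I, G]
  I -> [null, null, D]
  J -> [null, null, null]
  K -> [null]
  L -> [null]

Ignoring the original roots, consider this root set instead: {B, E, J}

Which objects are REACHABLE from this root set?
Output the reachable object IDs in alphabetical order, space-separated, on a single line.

Roots: B E J
Mark B: refs=null null, marked=B
Mark E: refs=C, marked=B E
Mark J: refs=null null null, marked=B E J
Mark C: refs=null, marked=B C E J
Unmarked (collected): A D F G H I K L

Answer: B C E J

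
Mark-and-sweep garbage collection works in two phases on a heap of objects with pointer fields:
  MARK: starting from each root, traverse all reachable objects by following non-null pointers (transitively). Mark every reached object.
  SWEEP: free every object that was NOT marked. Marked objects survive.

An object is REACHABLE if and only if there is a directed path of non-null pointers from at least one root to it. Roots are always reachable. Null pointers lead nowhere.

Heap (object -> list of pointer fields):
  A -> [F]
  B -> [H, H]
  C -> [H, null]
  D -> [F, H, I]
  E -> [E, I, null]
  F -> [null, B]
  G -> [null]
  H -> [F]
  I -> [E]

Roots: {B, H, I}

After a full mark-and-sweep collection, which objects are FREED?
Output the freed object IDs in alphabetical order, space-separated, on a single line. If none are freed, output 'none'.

Answer: A C D G

Derivation:
Roots: B H I
Mark B: refs=H H, marked=B
Mark H: refs=F, marked=B H
Mark I: refs=E, marked=B H I
Mark F: refs=null B, marked=B F H I
Mark E: refs=E I null, marked=B E F H I
Unmarked (collected): A C D G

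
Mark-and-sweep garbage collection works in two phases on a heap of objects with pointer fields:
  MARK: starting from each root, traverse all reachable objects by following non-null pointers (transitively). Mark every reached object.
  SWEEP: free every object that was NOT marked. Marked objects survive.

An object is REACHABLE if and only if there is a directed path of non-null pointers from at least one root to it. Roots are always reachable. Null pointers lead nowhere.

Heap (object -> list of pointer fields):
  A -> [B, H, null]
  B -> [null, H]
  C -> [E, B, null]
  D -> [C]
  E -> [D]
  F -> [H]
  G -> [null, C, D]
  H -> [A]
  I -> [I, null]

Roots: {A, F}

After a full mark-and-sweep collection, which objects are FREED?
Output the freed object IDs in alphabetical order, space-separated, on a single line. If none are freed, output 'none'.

Roots: A F
Mark A: refs=B H null, marked=A
Mark F: refs=H, marked=A F
Mark B: refs=null H, marked=A B F
Mark H: refs=A, marked=A B F H
Unmarked (collected): C D E G I

Answer: C D E G I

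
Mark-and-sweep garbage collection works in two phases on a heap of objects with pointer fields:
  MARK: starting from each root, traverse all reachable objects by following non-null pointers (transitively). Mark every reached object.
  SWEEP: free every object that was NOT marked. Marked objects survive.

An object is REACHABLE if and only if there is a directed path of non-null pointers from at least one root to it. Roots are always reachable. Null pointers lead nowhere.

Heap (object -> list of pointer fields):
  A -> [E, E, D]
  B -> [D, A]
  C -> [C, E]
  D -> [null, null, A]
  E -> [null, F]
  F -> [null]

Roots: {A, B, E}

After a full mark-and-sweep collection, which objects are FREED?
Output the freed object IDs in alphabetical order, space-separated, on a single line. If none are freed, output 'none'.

Roots: A B E
Mark A: refs=E E D, marked=A
Mark B: refs=D A, marked=A B
Mark E: refs=null F, marked=A B E
Mark D: refs=null null A, marked=A B D E
Mark F: refs=null, marked=A B D E F
Unmarked (collected): C

Answer: C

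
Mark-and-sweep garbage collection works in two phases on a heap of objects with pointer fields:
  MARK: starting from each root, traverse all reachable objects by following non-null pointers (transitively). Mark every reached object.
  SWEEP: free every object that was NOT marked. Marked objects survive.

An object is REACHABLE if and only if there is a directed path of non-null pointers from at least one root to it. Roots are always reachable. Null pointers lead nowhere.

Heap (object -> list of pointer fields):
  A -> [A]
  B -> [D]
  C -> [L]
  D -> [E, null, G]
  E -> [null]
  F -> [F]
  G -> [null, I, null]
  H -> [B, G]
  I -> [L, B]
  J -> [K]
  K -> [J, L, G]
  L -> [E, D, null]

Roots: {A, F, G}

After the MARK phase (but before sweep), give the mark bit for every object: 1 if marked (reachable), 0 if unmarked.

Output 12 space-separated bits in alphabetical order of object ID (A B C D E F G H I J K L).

Roots: A F G
Mark A: refs=A, marked=A
Mark F: refs=F, marked=A F
Mark G: refs=null I null, marked=A F G
Mark I: refs=L B, marked=A F G I
Mark L: refs=E D null, marked=A F G I L
Mark B: refs=D, marked=A B F G I L
Mark E: refs=null, marked=A B E F G I L
Mark D: refs=E null G, marked=A B D E F G I L
Unmarked (collected): C H J K

Answer: 1 1 0 1 1 1 1 0 1 0 0 1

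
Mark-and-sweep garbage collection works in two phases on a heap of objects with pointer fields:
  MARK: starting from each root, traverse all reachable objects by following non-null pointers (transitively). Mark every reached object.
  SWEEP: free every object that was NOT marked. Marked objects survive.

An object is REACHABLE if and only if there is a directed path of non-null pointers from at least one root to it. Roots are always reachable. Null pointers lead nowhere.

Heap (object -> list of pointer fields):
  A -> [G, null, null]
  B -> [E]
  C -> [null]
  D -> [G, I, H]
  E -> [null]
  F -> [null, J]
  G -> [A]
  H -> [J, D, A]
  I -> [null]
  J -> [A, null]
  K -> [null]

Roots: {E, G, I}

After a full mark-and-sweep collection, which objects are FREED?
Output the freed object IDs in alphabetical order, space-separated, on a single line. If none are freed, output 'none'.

Answer: B C D F H J K

Derivation:
Roots: E G I
Mark E: refs=null, marked=E
Mark G: refs=A, marked=E G
Mark I: refs=null, marked=E G I
Mark A: refs=G null null, marked=A E G I
Unmarked (collected): B C D F H J K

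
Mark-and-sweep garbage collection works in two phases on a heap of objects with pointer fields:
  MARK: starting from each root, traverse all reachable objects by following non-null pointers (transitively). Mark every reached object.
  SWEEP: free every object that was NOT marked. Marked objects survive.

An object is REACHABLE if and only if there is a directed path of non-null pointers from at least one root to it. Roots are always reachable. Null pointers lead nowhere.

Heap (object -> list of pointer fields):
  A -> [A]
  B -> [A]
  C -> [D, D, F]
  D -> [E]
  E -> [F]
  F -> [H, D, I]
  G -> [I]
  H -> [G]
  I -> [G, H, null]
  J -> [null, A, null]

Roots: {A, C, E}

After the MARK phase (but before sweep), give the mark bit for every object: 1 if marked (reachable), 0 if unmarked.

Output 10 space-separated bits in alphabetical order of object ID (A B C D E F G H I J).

Answer: 1 0 1 1 1 1 1 1 1 0

Derivation:
Roots: A C E
Mark A: refs=A, marked=A
Mark C: refs=D D F, marked=A C
Mark E: refs=F, marked=A C E
Mark D: refs=E, marked=A C D E
Mark F: refs=H D I, marked=A C D E F
Mark H: refs=G, marked=A C D E F H
Mark I: refs=G H null, marked=A C D E F H I
Mark G: refs=I, marked=A C D E F G H I
Unmarked (collected): B J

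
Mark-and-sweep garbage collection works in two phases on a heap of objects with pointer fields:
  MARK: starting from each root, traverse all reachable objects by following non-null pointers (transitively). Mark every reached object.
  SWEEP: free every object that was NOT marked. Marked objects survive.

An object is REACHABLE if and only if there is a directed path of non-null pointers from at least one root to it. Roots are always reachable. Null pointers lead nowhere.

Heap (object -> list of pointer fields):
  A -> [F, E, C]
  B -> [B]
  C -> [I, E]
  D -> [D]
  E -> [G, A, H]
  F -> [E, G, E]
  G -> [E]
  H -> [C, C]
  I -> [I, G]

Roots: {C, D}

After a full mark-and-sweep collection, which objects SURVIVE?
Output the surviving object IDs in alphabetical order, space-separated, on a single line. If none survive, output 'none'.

Roots: C D
Mark C: refs=I E, marked=C
Mark D: refs=D, marked=C D
Mark I: refs=I G, marked=C D I
Mark E: refs=G A H, marked=C D E I
Mark G: refs=E, marked=C D E G I
Mark A: refs=F E C, marked=A C D E G I
Mark H: refs=C C, marked=A C D E G H I
Mark F: refs=E G E, marked=A C D E F G H I
Unmarked (collected): B

Answer: A C D E F G H I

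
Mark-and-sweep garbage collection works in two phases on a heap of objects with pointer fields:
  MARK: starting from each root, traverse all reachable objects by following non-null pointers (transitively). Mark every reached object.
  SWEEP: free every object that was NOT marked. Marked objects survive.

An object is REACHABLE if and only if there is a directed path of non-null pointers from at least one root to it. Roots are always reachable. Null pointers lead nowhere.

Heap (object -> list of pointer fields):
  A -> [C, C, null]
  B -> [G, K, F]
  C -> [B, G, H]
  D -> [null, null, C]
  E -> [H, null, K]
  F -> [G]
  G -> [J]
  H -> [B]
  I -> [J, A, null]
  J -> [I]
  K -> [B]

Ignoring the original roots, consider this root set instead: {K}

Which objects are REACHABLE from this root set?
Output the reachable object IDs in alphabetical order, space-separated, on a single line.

Answer: A B C F G H I J K

Derivation:
Roots: K
Mark K: refs=B, marked=K
Mark B: refs=G K F, marked=B K
Mark G: refs=J, marked=B G K
Mark F: refs=G, marked=B F G K
Mark J: refs=I, marked=B F G J K
Mark I: refs=J A null, marked=B F G I J K
Mark A: refs=C C null, marked=A B F G I J K
Mark C: refs=B G H, marked=A B C F G I J K
Mark H: refs=B, marked=A B C F G H I J K
Unmarked (collected): D E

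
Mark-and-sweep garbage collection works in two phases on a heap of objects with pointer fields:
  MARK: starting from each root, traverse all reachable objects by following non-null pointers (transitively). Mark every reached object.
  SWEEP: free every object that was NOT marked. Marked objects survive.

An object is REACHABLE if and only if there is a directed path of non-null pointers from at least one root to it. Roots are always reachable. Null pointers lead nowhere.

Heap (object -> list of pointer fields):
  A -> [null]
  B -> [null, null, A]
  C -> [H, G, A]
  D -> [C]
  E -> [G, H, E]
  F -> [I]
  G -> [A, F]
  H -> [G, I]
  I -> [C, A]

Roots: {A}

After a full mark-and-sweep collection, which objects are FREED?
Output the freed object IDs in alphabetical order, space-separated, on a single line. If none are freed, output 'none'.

Roots: A
Mark A: refs=null, marked=A
Unmarked (collected): B C D E F G H I

Answer: B C D E F G H I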